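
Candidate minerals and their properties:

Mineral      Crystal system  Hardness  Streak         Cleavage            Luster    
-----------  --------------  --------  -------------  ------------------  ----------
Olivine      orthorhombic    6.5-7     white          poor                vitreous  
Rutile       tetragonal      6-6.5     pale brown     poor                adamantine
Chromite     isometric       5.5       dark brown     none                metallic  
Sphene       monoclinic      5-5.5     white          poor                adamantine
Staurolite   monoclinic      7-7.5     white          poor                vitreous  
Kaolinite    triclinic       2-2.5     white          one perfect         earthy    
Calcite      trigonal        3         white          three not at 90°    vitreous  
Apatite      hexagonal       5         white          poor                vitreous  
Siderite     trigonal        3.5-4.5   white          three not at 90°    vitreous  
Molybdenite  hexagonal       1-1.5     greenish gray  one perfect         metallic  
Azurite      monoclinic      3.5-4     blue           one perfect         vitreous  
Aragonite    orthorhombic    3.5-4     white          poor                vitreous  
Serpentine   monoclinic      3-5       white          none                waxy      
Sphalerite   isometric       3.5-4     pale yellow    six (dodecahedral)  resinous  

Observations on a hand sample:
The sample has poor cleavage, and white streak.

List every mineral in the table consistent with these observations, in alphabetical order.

Poor cleavage: only Olivine, Rutile, Sphene, Staurolite, Apatite, Aragonite remain.
White streak is inconsistent with Rutile.
Consistent with every observation: Apatite, Aragonite, Olivine, Sphene, Staurolite.

Apatite, Aragonite, Olivine, Sphene, Staurolite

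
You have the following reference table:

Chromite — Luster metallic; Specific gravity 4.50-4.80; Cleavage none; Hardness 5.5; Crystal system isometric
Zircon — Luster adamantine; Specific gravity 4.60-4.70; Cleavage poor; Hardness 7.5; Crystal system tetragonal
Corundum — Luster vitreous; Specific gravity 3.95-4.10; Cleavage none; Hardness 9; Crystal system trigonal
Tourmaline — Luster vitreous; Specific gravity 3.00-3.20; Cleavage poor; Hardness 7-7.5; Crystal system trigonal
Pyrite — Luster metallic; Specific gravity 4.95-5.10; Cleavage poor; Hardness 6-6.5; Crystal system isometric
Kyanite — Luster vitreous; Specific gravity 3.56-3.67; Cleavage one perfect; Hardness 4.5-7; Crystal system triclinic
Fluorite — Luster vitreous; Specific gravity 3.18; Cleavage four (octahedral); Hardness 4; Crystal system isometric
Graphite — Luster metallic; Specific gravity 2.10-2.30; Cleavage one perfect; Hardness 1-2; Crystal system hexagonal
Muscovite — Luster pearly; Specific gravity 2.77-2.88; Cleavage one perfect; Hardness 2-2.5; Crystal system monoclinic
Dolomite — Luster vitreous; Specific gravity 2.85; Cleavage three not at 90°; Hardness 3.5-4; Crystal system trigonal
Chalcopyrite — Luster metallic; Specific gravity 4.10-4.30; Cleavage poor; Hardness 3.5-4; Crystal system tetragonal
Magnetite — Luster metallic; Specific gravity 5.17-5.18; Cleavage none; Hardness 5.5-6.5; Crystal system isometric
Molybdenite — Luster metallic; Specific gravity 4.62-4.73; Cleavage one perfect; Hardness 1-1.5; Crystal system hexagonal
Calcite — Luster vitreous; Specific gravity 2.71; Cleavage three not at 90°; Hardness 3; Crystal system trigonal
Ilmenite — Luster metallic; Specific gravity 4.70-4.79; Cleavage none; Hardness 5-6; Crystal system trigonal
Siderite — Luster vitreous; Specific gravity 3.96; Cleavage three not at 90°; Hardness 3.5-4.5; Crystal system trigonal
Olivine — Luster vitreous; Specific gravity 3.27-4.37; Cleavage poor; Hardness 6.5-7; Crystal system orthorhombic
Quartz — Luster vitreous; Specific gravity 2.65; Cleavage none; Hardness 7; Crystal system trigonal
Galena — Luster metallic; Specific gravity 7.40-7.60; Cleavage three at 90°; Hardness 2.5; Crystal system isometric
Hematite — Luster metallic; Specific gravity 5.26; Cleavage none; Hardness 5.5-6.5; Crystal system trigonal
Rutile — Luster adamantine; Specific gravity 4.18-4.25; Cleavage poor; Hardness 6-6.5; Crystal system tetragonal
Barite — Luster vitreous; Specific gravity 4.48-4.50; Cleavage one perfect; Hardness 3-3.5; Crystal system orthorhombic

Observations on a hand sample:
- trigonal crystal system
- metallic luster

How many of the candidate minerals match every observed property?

Trigonal crystal system: Corundum, Tourmaline, Dolomite, Calcite, Ilmenite, Siderite, Quartz, Hematite remain.
Metallic luster: Ilmenite, Hematite remain.
The minerals that satisfy all observations are Hematite, Ilmenite.
That is 2 minerals.

2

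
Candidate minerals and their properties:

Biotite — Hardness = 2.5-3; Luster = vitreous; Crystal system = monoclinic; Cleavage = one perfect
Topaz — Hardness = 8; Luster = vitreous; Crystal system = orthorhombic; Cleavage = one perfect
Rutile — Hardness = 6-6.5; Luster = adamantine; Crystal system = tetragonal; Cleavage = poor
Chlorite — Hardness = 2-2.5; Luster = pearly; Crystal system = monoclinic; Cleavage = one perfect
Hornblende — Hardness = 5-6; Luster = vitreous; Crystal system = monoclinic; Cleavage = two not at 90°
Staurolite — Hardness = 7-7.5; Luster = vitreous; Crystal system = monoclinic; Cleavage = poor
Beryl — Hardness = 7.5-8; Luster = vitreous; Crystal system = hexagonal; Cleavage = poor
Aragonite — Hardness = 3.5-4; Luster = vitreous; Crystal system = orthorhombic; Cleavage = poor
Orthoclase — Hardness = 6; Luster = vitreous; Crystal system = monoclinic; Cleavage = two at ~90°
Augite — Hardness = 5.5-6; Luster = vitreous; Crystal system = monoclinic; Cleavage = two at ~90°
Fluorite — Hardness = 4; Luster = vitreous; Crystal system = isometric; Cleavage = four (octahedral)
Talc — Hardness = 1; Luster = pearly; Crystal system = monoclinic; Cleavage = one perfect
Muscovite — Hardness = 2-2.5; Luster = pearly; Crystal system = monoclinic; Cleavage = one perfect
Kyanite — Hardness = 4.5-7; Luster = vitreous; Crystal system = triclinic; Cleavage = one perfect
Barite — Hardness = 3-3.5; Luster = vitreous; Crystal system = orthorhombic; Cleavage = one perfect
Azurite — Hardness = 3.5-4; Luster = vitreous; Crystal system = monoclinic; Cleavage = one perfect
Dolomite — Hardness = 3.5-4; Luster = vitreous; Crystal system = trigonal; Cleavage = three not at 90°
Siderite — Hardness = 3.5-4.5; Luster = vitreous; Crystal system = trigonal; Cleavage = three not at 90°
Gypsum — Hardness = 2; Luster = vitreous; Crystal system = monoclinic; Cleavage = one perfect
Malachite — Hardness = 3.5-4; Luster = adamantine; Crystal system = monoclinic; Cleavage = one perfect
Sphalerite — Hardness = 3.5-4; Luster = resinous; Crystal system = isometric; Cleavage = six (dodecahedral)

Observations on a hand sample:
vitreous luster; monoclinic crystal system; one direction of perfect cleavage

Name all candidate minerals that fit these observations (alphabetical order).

Azurite, Biotite, Gypsum

Vitreous luster is inconsistent with Rutile, Chlorite, Talc, Muscovite, Malachite, Sphalerite.
Monoclinic crystal system: leaves Biotite, Hornblende, Staurolite, Orthoclase, Augite, Azurite, Gypsum.
One direction of perfect cleavage: only Biotite, Azurite, Gypsum remain.
The minerals that satisfy all observations are Azurite, Biotite, Gypsum.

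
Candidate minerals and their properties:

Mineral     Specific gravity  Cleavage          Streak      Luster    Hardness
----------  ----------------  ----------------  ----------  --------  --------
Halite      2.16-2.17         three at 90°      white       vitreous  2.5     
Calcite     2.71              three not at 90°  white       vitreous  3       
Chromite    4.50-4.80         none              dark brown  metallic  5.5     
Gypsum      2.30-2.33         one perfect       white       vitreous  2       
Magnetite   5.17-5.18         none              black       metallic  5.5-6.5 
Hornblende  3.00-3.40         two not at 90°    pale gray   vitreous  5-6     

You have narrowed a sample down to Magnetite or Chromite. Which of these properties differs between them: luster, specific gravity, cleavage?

Luster: both metallic — no difference.
Specific gravity: Magnetite 5.17-5.18, Chromite 4.50-4.80 — distinct.
Cleavage: both none — no difference.
Only specific gravity differs between Magnetite and Chromite among the listed tests.

specific gravity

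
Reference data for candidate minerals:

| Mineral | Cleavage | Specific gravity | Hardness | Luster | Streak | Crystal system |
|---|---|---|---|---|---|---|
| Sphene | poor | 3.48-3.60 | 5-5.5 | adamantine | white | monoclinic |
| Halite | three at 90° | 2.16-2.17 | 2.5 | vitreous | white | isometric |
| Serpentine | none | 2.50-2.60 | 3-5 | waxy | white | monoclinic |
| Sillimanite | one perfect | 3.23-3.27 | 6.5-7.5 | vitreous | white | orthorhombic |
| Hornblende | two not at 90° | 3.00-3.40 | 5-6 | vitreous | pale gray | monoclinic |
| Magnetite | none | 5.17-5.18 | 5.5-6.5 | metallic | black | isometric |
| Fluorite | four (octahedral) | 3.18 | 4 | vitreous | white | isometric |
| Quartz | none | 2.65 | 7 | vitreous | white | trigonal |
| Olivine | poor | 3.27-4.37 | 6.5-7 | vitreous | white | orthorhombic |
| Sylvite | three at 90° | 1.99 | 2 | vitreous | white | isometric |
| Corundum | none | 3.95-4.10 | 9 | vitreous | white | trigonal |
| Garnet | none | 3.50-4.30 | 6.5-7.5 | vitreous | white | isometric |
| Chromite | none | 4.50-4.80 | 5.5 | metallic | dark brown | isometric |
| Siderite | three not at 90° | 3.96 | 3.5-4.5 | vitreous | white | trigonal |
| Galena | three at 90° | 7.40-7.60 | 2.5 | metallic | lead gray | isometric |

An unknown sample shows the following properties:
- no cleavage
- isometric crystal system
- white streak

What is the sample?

No cleavage: Serpentine, Magnetite, Quartz, Corundum, Garnet, Chromite remain.
Isometric crystal system excludes Serpentine, Quartz, Corundum.
White streak: Garnet remains.
Only Garnet satisfies all observations.

Garnet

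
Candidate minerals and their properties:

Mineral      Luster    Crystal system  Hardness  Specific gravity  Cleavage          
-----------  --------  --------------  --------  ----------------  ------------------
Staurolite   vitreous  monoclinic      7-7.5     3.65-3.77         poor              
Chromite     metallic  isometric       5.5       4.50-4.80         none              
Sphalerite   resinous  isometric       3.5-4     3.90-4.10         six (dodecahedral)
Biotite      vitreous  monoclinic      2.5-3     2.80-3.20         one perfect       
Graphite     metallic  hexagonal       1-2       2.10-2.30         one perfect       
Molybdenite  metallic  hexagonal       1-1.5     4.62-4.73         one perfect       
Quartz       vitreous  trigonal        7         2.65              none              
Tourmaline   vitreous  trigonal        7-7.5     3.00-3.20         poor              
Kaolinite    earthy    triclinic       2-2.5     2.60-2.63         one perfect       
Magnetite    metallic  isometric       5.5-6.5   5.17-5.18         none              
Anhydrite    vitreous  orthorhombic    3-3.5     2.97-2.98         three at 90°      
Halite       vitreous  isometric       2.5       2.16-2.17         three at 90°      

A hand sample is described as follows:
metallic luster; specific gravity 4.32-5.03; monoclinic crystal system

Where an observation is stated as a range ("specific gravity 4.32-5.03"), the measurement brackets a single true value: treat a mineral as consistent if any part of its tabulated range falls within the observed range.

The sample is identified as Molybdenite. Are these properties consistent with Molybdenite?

Inconsistent

Metallic luster — fits Molybdenite (metallic luster).
Specific gravity 4.32-5.03 — fits Molybdenite (SG 4.62-4.73).
Monoclinic crystal system — Molybdenite has hexagonal system; inconsistent.
The crystal system observation rules out Molybdenite.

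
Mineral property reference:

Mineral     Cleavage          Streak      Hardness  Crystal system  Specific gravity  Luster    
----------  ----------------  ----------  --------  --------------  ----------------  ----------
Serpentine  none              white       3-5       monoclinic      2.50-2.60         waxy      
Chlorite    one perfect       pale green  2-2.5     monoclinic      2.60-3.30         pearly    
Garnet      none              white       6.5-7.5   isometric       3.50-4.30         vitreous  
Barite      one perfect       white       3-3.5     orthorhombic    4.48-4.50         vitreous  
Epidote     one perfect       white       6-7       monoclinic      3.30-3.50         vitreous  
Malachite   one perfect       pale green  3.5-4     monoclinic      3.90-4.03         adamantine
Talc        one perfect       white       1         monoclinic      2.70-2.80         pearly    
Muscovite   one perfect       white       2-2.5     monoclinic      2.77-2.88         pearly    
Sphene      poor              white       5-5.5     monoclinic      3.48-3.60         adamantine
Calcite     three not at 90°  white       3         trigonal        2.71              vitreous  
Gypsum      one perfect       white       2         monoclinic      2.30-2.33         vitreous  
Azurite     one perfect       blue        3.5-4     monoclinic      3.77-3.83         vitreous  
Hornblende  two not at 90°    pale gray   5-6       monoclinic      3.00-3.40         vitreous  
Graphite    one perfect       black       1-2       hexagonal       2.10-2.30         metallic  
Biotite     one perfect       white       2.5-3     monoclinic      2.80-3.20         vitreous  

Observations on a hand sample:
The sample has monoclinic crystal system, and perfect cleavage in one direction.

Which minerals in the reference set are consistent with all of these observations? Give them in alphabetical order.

Monoclinic crystal system rules out Garnet, Barite, Calcite, Graphite.
Perfect cleavage in one direction excludes Serpentine, Sphene, Hornblende.
Consistent with every observation: Azurite, Biotite, Chlorite, Epidote, Gypsum, Malachite, Muscovite, Talc.

Azurite, Biotite, Chlorite, Epidote, Gypsum, Malachite, Muscovite, Talc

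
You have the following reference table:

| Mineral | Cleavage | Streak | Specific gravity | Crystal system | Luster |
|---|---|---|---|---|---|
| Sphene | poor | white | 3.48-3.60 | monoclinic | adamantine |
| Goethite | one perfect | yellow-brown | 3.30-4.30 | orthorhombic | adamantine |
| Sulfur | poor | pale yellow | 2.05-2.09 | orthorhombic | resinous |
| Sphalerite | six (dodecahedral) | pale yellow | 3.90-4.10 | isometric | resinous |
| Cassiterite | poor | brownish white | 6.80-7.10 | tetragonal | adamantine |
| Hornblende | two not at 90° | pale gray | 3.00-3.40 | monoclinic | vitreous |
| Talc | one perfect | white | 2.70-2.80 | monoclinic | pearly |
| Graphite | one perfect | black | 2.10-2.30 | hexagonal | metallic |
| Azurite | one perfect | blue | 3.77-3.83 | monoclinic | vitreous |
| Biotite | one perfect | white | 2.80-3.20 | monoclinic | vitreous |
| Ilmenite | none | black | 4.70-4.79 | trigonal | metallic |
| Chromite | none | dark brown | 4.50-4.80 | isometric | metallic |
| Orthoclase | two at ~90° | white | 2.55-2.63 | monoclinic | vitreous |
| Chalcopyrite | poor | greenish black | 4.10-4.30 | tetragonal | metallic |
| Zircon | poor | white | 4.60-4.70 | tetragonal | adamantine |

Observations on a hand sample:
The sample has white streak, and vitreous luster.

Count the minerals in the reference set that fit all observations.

White streak: narrows the field to Sphene, Talc, Biotite, Orthoclase, Zircon.
Vitreous luster: Biotite, Orthoclase remain.
Consistent with every observation: Biotite, Orthoclase.
That is 2 minerals.

2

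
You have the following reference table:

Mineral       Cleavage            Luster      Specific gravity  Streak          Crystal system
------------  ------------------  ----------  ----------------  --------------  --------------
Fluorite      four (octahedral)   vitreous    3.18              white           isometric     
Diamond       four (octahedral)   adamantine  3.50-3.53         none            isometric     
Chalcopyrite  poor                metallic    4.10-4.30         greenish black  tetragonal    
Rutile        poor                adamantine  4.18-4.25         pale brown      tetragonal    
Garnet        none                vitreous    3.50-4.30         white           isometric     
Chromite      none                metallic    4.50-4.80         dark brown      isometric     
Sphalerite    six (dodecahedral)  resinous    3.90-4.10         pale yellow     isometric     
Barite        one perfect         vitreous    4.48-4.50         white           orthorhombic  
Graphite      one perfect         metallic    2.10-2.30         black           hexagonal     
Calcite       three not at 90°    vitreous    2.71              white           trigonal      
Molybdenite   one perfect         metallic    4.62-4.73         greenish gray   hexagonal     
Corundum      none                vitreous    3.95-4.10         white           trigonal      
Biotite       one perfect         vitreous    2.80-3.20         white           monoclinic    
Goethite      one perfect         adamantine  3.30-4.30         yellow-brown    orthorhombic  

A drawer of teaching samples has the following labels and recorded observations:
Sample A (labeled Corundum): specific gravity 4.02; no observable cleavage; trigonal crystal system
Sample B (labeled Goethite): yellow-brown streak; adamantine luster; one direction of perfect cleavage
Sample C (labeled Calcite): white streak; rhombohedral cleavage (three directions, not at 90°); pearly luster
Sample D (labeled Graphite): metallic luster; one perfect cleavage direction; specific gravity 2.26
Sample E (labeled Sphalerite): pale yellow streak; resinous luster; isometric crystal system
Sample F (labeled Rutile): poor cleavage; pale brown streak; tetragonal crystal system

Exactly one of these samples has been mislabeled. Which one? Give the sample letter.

Sample A: nothing contradicts Corundum.
Sample B: nothing contradicts Goethite.
Sample C: pearly luster is outside the reference for Calcite (vitreous luster) — mislabeled.
Sample D: nothing contradicts Graphite.
Sample E: nothing contradicts Sphalerite.
Sample F: nothing contradicts Rutile.
Sample C is the mislabeled one.

C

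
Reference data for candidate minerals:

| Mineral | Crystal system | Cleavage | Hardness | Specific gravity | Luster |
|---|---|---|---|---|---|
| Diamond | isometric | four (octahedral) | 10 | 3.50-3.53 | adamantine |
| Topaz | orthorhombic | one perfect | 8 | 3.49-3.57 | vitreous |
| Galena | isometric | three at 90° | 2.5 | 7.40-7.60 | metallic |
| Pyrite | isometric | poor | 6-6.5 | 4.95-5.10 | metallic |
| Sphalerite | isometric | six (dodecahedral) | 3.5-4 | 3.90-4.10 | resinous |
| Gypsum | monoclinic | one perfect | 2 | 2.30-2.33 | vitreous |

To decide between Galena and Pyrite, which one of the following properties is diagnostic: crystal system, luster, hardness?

Crystal system: both isometric — identical.
Luster: both metallic — identical.
Hardness: Galena 2.5, Pyrite 6-6.5 — these differ.
Only hardness differs between Galena and Pyrite among the listed tests.

hardness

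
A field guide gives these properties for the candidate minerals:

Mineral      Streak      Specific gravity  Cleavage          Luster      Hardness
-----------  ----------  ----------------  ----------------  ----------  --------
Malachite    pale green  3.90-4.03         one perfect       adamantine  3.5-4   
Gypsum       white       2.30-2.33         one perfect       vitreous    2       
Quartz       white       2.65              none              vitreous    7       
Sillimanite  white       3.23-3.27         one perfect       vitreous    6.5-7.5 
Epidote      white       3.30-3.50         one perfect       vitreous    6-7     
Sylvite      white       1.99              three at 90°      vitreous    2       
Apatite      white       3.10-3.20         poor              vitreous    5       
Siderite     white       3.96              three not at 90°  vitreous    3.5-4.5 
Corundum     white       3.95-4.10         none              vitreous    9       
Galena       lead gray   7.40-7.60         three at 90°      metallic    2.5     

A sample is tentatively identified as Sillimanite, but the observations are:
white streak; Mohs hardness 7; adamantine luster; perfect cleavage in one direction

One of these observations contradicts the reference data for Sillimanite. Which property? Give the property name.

White streak: Sillimanite has white streak — agrees.
Mohs hardness 7: Sillimanite has hardness 6.5-7.5 — agrees.
Adamantine luster: Sillimanite has vitreous luster — outside the reference range.
Perfect cleavage in one direction: Sillimanite has cleavage one perfect — agrees.
Only the luster is inconsistent.

luster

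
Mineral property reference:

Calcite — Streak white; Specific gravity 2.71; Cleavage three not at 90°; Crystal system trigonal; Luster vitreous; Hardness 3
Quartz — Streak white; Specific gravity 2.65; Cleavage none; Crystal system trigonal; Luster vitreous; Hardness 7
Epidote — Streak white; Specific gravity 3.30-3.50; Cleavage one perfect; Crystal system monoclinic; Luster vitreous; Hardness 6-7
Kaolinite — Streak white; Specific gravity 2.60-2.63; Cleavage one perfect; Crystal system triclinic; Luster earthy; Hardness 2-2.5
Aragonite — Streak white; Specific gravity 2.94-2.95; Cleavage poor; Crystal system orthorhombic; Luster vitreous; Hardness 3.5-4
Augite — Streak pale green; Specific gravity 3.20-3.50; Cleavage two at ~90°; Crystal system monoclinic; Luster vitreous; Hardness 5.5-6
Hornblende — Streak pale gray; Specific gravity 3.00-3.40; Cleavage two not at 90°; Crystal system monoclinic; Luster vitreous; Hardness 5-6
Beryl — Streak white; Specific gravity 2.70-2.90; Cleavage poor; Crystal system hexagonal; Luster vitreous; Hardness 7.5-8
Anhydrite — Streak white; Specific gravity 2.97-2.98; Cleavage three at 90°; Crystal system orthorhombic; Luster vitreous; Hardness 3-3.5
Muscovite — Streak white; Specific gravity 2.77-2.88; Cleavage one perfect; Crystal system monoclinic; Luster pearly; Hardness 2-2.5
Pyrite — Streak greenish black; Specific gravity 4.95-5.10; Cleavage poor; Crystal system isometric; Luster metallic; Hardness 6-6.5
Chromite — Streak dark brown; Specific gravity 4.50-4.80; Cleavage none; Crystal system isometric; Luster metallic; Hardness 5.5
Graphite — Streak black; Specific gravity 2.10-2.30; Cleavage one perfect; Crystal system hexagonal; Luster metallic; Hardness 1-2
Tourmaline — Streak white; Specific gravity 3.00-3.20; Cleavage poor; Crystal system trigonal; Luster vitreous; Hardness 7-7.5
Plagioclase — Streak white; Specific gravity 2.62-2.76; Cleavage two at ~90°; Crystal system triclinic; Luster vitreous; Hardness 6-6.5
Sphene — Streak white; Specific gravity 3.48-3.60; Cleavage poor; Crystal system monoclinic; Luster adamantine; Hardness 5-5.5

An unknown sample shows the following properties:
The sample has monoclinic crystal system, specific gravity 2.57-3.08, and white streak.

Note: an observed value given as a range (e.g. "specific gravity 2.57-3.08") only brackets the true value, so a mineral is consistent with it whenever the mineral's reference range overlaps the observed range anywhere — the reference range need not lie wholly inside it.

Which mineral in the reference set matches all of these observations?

Monoclinic crystal system — Epidote, Augite, Hornblende, Muscovite, Sphene remain.
Specific gravity 2.57-3.08 — only Hornblende, Muscovite remain.
White streak excludes Hornblende.
Muscovite is the sole remaining match.

Muscovite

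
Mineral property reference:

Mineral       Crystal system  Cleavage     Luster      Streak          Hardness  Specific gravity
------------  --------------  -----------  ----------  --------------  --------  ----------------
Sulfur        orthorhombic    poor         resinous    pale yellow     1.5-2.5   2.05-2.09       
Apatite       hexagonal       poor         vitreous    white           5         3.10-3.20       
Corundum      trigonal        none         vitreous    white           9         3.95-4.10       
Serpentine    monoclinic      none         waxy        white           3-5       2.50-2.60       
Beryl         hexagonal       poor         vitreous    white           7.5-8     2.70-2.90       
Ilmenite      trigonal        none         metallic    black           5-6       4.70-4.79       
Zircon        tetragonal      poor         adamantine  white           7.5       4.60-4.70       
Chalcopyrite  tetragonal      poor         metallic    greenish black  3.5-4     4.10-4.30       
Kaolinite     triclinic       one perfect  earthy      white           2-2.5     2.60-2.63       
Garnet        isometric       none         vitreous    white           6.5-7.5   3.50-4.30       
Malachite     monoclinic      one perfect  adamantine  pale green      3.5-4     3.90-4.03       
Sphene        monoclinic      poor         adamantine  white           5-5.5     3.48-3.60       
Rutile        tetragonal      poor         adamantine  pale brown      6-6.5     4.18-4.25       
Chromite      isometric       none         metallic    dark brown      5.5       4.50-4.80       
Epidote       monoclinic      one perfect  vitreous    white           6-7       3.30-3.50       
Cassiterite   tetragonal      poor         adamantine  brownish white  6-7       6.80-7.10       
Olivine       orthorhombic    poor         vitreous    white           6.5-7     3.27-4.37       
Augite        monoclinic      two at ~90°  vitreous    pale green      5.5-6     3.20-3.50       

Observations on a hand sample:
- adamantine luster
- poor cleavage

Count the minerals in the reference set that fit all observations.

Adamantine luster: leaves Zircon, Malachite, Sphene, Rutile, Cassiterite.
Poor cleavage is inconsistent with Malachite.
Consistent with every observation: Cassiterite, Rutile, Sphene, Zircon.
That is 4 minerals.

4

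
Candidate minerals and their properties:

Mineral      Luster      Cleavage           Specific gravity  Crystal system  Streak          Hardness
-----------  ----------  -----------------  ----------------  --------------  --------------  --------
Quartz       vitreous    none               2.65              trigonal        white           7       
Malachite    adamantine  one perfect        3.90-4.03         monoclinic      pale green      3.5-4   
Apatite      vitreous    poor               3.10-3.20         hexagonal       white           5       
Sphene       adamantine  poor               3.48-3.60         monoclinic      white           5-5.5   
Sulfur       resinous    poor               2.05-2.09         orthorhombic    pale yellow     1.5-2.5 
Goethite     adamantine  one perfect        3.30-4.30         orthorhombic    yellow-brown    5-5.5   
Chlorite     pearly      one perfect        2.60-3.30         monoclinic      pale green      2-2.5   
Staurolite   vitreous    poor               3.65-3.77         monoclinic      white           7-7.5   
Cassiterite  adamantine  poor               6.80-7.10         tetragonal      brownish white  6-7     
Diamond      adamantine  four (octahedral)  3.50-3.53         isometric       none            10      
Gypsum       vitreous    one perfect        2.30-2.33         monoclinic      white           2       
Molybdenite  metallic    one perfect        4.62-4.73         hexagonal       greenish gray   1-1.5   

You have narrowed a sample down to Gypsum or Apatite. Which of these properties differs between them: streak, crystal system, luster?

crystal system

Streak: both white — identical.
Crystal system: Gypsum monoclinic, Apatite hexagonal — distinct.
Luster: both vitreous — identical.
Crystal system is the diagnostic property here.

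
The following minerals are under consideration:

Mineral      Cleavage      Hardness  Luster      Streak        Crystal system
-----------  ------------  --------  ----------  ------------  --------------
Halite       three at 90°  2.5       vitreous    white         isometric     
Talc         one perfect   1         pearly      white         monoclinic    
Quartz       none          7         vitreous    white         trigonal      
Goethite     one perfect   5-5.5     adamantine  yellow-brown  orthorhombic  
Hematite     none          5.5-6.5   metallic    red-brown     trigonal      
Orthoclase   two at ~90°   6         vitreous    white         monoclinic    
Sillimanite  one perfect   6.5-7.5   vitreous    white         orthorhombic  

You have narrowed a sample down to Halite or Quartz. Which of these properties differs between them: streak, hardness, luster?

Streak: both white — shared.
Hardness: Halite 2.5, Quartz 7 — different.
Luster: both vitreous — shared.
Of the listed properties, hardness is the one that separates them.

hardness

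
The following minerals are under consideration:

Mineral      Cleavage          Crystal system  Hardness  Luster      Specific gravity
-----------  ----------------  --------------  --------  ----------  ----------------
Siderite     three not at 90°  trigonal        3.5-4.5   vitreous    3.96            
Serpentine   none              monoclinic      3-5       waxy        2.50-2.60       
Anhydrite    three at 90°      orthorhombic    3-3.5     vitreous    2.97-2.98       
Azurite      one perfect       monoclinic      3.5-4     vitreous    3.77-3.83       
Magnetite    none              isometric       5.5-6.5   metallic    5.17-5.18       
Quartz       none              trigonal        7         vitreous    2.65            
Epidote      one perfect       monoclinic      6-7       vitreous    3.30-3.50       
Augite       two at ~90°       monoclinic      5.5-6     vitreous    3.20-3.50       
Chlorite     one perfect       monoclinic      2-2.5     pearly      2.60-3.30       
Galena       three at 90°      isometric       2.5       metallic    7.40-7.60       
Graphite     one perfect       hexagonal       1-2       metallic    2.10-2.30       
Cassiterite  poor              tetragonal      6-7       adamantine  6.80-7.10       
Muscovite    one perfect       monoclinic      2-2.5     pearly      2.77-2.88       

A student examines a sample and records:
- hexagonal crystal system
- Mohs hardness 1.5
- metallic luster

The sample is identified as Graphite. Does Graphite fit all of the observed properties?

Yes

Hexagonal crystal system — is consistent with Graphite (hexagonal system).
Mohs hardness 1.5 — is consistent with Graphite (hardness 1-2).
Metallic luster — is consistent with Graphite (metallic luster).
Every observed property is compatible with the reference values for Graphite.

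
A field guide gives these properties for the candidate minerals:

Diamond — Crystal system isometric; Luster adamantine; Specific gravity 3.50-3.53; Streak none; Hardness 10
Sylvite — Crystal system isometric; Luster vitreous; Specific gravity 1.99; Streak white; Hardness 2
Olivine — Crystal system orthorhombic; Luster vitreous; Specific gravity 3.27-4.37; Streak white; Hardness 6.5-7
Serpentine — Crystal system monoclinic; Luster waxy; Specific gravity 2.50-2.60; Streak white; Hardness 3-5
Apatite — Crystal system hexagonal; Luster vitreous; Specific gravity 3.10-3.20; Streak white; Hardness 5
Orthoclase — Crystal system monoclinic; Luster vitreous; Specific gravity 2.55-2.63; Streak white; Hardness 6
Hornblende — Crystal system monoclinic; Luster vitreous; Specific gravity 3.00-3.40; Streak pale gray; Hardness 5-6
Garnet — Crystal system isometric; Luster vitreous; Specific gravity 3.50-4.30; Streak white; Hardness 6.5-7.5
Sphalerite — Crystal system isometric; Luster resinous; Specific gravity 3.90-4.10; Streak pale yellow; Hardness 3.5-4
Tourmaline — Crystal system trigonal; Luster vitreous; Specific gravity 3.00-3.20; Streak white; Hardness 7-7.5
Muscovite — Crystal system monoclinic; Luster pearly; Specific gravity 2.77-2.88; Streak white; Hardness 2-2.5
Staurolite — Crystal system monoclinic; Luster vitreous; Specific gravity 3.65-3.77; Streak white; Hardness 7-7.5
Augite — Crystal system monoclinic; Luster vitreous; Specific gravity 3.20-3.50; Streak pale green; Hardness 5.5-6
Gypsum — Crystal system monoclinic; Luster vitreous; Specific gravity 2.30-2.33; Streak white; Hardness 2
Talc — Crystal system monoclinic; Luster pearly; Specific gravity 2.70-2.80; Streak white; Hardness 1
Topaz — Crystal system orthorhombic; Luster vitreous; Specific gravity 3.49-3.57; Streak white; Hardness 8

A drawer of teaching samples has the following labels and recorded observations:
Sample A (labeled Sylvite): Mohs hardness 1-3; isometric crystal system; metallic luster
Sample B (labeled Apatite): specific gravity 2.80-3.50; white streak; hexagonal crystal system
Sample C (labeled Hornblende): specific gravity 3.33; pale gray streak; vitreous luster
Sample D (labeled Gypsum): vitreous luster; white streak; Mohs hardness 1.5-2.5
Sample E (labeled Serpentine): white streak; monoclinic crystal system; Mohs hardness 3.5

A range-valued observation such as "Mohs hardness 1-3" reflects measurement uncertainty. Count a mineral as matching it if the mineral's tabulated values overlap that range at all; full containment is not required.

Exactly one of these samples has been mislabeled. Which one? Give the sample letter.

A

Sample A: Sylvite has vitreous luster, but the record shows metallic luster — this label is wrong.
Sample B: all recorded properties match Apatite.
Sample C: all recorded properties match Hornblende.
Sample D: all recorded properties match Gypsum.
Sample E: all recorded properties match Serpentine.
Sample A is the mislabeled one.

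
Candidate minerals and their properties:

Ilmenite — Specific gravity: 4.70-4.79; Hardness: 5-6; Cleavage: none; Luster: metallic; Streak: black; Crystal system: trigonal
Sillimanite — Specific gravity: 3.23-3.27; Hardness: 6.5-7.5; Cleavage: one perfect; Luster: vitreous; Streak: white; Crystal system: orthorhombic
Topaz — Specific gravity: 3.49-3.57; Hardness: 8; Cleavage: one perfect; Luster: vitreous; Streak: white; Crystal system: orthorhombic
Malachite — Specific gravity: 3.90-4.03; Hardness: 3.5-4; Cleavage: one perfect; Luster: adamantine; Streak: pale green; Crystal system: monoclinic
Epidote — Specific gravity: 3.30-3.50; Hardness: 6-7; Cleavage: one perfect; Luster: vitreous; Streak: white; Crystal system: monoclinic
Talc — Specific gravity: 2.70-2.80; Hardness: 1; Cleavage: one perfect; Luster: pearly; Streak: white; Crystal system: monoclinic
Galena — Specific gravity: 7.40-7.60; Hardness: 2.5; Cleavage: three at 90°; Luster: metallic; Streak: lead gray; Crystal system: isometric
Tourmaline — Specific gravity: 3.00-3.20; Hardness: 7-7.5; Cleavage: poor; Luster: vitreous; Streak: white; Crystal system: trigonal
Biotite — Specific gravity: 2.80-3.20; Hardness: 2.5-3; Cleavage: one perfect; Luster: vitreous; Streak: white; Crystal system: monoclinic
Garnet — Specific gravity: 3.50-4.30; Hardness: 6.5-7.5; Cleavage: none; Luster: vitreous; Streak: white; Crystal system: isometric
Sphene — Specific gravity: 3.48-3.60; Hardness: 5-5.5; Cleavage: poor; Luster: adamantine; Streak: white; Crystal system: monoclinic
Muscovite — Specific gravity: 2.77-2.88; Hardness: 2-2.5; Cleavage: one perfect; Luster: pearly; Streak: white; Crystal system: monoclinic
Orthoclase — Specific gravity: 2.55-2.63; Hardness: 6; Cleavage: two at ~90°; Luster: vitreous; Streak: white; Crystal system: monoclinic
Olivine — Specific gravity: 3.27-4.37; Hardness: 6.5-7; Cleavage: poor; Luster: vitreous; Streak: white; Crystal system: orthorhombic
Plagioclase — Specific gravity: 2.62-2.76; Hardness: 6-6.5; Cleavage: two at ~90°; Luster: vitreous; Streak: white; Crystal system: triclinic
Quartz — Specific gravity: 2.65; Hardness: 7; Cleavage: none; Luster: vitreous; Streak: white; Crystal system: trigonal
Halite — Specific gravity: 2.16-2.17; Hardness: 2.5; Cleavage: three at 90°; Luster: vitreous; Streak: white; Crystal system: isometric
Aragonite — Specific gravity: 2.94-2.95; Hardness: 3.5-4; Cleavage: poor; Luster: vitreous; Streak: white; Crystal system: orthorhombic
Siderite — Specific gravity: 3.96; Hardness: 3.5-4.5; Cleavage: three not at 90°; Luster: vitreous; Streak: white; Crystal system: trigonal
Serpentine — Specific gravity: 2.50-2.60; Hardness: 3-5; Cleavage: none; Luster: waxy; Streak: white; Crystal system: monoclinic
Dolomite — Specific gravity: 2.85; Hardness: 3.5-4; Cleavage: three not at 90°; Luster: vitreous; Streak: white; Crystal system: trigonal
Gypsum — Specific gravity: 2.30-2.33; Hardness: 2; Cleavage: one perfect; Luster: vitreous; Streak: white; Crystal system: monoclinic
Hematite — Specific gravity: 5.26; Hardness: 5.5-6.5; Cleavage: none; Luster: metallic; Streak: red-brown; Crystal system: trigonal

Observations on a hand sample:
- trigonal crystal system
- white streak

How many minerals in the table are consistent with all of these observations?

Trigonal crystal system — leaves Ilmenite, Tourmaline, Quartz, Siderite, Dolomite, Hematite.
White streak eliminates Ilmenite, Hematite.
Remaining candidates: Dolomite, Quartz, Siderite, Tourmaline.
That is 4 minerals.

4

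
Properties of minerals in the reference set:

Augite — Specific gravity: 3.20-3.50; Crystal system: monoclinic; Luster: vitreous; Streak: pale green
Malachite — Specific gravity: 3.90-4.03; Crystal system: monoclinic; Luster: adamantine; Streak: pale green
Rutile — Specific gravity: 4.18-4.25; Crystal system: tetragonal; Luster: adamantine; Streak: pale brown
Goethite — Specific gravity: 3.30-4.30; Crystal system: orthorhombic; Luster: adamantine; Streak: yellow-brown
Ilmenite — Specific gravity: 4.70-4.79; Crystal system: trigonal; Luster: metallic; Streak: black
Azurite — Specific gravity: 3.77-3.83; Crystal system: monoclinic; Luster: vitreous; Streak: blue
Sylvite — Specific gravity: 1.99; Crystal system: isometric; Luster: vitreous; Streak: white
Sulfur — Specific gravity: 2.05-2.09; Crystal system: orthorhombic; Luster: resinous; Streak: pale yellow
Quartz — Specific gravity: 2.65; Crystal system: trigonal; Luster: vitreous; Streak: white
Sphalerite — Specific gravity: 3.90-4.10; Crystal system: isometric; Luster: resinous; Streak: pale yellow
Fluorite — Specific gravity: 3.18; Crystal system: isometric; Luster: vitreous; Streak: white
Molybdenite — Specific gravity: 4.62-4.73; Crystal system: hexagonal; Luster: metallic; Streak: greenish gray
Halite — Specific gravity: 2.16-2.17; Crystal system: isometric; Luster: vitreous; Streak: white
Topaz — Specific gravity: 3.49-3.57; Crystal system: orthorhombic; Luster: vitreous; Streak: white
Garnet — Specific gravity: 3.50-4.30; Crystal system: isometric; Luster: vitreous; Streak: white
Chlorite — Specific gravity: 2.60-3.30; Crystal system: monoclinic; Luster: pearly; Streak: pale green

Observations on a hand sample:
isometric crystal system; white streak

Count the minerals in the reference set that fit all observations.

4

Isometric crystal system — Sylvite, Sphalerite, Fluorite, Halite, Garnet remain.
White streak rules out Sphalerite.
The minerals that satisfy all observations are Fluorite, Garnet, Halite, Sylvite.
That is 4 minerals.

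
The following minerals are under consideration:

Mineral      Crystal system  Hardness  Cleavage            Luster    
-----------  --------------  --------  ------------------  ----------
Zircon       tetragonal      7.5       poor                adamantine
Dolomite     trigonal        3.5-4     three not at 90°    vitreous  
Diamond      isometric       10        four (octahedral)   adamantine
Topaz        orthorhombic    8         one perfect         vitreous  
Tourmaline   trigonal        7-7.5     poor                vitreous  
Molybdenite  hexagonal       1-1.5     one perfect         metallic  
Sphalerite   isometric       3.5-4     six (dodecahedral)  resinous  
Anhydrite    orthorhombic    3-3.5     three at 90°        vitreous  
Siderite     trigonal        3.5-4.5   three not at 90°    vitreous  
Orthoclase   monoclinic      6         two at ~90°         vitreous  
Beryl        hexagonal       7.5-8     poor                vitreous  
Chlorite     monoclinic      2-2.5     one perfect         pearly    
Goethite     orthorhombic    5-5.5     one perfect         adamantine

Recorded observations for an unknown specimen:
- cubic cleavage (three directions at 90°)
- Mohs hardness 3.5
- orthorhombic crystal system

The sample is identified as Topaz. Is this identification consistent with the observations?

Inconsistent

Cubic cleavage (three directions at 90°) — Topaz has cleavage one perfect; a mismatch.
Mohs hardness 3.5 — Topaz has hardness 8; a mismatch.
Orthorhombic crystal system — fits Topaz (orthorhombic system).
2 of the observed properties are inconsistent with Topaz.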